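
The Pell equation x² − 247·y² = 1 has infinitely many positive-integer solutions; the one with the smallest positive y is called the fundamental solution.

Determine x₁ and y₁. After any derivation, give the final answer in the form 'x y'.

[15; 1,2,1,1,9,1,9,1,1,2,1,30] for √247; ℓ=12 ⇒ convergent index 11
step 0: (15, 1)  from 15·(1,0) + (0,1)
step 1: (16, 1)  from 1·(15,1) + (1,0)
step 2: (47, 3)  from 2·(16,1) + (15,1)
step 3: (63, 4)  from 1·(47,3) + (16,1)
step 4: (110, 7)  from 1·(63,4) + (47,3)
step 5: (1053, 67)  from 9·(110,7) + (63,4)
…
step 8: (12683, 807)  from 1·(11520,733) + (1163,74)
…
step 10: (61089, 3887)  from 2·(24203,1540) + (12683,807)
step 11: (85292, 5427)  from 1·(61089,3887) + (24203,1540)
→ (85292, 5427).  Check: 85292²=7274725264, 247·5427²=7274725263, difference 1.

85292 5427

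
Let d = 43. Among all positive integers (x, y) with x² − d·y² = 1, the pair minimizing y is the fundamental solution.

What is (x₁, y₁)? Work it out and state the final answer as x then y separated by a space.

3482 531

√43 = [6; 1,1,3,1,5,1,3,1,1,12, …], period ℓ=10 (even) → k=9
k=0  a_k=6  p_k/q_k = 6/1
k=1  a_k=1  p_k/q_k = 7/1
k=2  a_k=1  p_k/q_k = 13/2
k=3  a_k=3  p_k/q_k = 46/7
k=4  a_k=1  p_k/q_k = 59/9
…
k=6  a_k=1  p_k/q_k = 400/61
k=7  a_k=3  p_k/q_k = 1541/235
k=8  a_k=1  p_k/q_k = 1941/296
k=9  a_k=1  p_k/q_k = 3482/531
→ (3482, 531).  Check: 3482²=12124324, 43·531²=12124323, difference 1.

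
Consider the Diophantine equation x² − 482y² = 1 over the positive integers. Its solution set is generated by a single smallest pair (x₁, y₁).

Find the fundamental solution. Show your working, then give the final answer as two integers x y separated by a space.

d=482: √d = [21; 1,20,1,42] (ℓ=4, even), read p_3/q_3
k=0  a_k=21  p_k/q_k = 21/1
k=1  a_k=1  p_k/q_k = 22/1
k=2  a_k=20  p_k/q_k = 461/21
k=3  a_k=1  p_k/q_k = 483/22
fundamental: x₁=483, y₁=22  (since 233289 − 482·484 = 1)

483 22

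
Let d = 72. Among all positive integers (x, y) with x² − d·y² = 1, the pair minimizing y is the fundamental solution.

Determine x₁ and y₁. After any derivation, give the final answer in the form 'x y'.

17 2

√72 → a₀=8, period (2,16); ℓ=2 even so k=1
i=0: a=8 ⇒ p=8, q=1
i=1: a=2 ⇒ p=17, q=2
fundamental: x₁=17, y₁=2  (since 289 − 72·4 = 1)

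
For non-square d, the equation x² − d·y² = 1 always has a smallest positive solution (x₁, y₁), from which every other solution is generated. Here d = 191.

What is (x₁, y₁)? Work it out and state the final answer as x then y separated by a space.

8994000 650783

d=191: √d = [13; 1,4,1,1,3,…,4,1,26] (ℓ=16, even), read p_15/q_15
a_0=13:  p_0=13·1+0=13,  q_0=13·0+1=1
…
a_2=4:  p_2=4·14+13=69,  q_2=4·1+1=5
…
a_5=3:  p_5=3·152+83=539,  q_5=3·11+6=39
…
a_8=13:  p_8=13·2999+1230=40217,  q_8=13·217+89=2910
a_9=2:  p_9=2·40217+2999=83433,  q_9=2·2910+217=6037
…
a_12=1:  p_12=1·704682+207083=911765,  q_12=1·50989+14984=65973
a_13=1:  p_13=1·911765+704682=1616447,  q_13=1·65973+50989=116962
a_14=4:  p_14=4·1616447+911765=7377553,  q_14=4·116962+65973=533821
a_15=1:  p_15=1·7377553+1616447=8994000,  q_15=1·533821+116962=650783
→ (8994000, 650783).  Check: 8994000²=80892036000000, 191·650783²=80892035999999, difference 1.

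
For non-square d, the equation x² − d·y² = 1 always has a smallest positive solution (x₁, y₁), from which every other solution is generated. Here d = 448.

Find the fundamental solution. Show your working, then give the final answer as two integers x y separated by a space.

√448 = [21; 6,42, …], period ℓ=2 (even) → k=1
k=0  a_k=21  p_k/q_k = 21/1
k=1  a_k=6  p_k/q_k = 127/6
(x₁, y₁) = (127, 6);  127² − 448·6² = 1 ✓

127 6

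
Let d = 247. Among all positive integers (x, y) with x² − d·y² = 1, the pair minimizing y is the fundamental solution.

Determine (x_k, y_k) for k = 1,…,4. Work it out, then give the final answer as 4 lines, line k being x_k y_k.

√247 → a₀=15, period (1,2,1,1,9,1,9,1,1,2,1,30); ℓ=12 even so k=11
i=0: a=15 ⇒ p=15, q=1
…
i=3: a=1 ⇒ p=63, q=4
…
i=5: a=9 ⇒ p=1053, q=67
…
i=7: a=9 ⇒ p=11520, q=733
i=8: a=1 ⇒ p=12683, q=807
…
i=10: a=2 ⇒ p=61089, q=3887
i=11: a=1 ⇒ p=85292, q=5427
(x₁, y₁) = (85292, 5427);  85292² − 247·5427² = 1 ✓
n=2: (85292,5427)∘(85292,5427) = (85292·85292+247·5427·5427, 85292·5427+5427·85292) = (14549450527,925759368)
n=3: (14549450527,925759368)∘(85292,5427) = (85292·14549450527+247·5427·925759368, 85292·925759368+5427·14549450527) = (2481903468612476,157919736025485)
n=4: (2481903468612476,157919736025485)∘(85292,5427) = (85292·2481903468612476+247·5427·157919736025485, 85292·157919736025485+5427·2481903468612476) = (423373021275241155457,26938580249245573872)

85292 5427
14549450527 925759368
2481903468612476 157919736025485
423373021275241155457 26938580249245573872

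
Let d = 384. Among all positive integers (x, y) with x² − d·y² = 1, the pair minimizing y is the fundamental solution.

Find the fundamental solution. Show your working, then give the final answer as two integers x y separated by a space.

4801 245

[19; 1,1,2,9,2,1,1,38] for √384; ℓ=8 ⇒ convergent index 7
step 0: (19, 1)  from 19·(1,0) + (0,1)
step 1: (20, 1)  from 1·(19,1) + (1,0)
step 2: (39, 2)  from 1·(20,1) + (19,1)
step 3: (98, 5)  from 2·(39,2) + (20,1)
step 4: (921, 47)  from 9·(98,5) + (39,2)
step 5: (1940, 99)  from 2·(921,47) + (98,5)
step 6: (2861, 146)  from 1·(1940,99) + (921,47)
step 7: (4801, 245)  from 1·(2861,146) + (1940,99)
fundamental: x₁=4801, y₁=245  (since 23049601 − 384·60025 = 1)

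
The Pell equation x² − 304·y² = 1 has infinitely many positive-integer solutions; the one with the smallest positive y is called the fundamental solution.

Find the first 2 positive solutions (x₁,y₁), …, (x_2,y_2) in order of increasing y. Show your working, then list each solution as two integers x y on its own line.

√304 = [17; 2,3,2,1,1,1,1,1,2,3,2,34, …], period ℓ=12 (even) → k=11
k=0  a_k=17  p_k/q_k = 17/1
k=1  a_k=2  p_k/q_k = 35/2
k=2  a_k=3  p_k/q_k = 122/7
k=3  a_k=2  p_k/q_k = 279/16
k=4  a_k=1  p_k/q_k = 401/23
k=5  a_k=1  p_k/q_k = 680/39
k=6  a_k=1  p_k/q_k = 1081/62
k=7  a_k=1  p_k/q_k = 1761/101
k=8  a_k=1  p_k/q_k = 2842/163
k=9  a_k=2  p_k/q_k = 7445/427
k=10  a_k=3  p_k/q_k = 25177/1444
k=11  a_k=2  p_k/q_k = 57799/3315
(x₁, y₁) = (57799, 3315);  57799² − 304·3315² = 1 ✓
(x_2, y_2) = (57799·57799 + 304·3315·3315, 57799·3315 + 3315·57799) = (6681448801, 383207370)

57799 3315
6681448801 383207370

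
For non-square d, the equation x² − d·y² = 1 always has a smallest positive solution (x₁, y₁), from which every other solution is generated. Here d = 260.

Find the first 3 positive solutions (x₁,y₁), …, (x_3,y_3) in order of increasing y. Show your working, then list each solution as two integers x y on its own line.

129 8
33281 2064
8586369 532504

√260 = [16; 8,32, …], period ℓ=2 (even) → k=1
step 0: (16, 1)  from 16·(1,0) + (0,1)
step 1: (129, 8)  from 8·(16,1) + (1,0)
→ (129, 8).  Check: 129²=16641, 260·8²=16640, difference 1.
(129+8√260)^2 = 33281 + 2064√260
(129+8√260)^3 = 8586369 + 532504√260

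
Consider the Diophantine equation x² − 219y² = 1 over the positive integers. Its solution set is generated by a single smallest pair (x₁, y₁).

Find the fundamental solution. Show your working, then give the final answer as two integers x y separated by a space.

√219 = [14; 1,3,1,28, …], period ℓ=4 (even) → k=3
i=0: a=14 ⇒ p=14, q=1
…
i=2: a=3 ⇒ p=59, q=4
i=3: a=1 ⇒ p=74, q=5
fundamental: x₁=74, y₁=5  (since 5476 − 219·25 = 1)

74 5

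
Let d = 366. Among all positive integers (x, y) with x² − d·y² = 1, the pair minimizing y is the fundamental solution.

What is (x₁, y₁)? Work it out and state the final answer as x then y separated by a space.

907925 47458

√366 → a₀=19, period (7,1,1,1,2,12,2,1,1,1,7,38); ℓ=12 even so k=11
a_0=19:  p_0=19·1+0=19,  q_0=19·0+1=1
a_1=7:  p_1=7·19+1=134,  q_1=7·1+0=7
…
a_3=1:  p_3=1·153+134=287,  q_3=1·8+7=15
…
a_6=12:  p_6=12·1167+440=14444,  q_6=12·61+23=755
…
a_8=1:  p_8=1·30055+14444=44499,  q_8=1·1571+755=2326
…
a_10=1:  p_10=1·74554+44499=119053,  q_10=1·3897+2326=6223
a_11=7:  p_11=7·119053+74554=907925,  q_11=7·6223+3897=47458
fundamental: x₁=907925, y₁=47458  (since 824327805625 − 366·2252261764 = 1)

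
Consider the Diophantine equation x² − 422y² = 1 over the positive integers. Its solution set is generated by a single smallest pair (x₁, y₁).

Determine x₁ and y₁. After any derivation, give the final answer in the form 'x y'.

√422 = [20; 1,1,5,2,1,…,1,1,40, …], period ℓ=14 (even) → k=13
step 0: (20, 1)  from 20·(1,0) + (0,1)
step 1: (21, 1)  from 1·(20,1) + (1,0)
step 2: (41, 2)  from 1·(21,1) + (20,1)
step 3: (226, 11)  from 5·(41,2) + (21,1)
…
step 6: (2650, 129)  from 3·(719,35) + (493,24)
step 7: (53719, 2615)  from 20·(2650,129) + (719,35)
step 8: (163807, 7974)  from 3·(53719,2615) + (2650,129)
step 9: (217526, 10589)  from 1·(163807,7974) + (53719,2615)
step 10: (598859, 29152)  from 2·(217526,10589) + (163807,7974)
…
step 12: (3810680, 185501)  from 1·(3211821,156349) + (598859,29152)
step 13: (7022501, 341850)  from 1·(3810680,185501) + (3211821,156349)
→ (7022501, 341850).  Check: 7022501²=49315520295001, 422·341850²=49315520295000, difference 1.

7022501 341850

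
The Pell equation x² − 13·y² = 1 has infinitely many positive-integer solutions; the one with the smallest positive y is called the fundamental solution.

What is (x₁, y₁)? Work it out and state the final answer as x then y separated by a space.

649 180

[3; 1,1,1,1,6] for √13; ℓ=5 ⇒ convergent index 9
a_0=3:  p_0=3·1+0=3,  q_0=3·0+1=1
…
a_2=1:  p_2=1·4+3=7,  q_2=1·1+1=2
a_3=1:  p_3=1·7+4=11,  q_3=1·2+1=3
…
a_8=1:  p_8=1·256+137=393,  q_8=1·71+38=109
a_9=1:  p_9=1·393+256=649,  q_9=1·109+71=180
(x₁, y₁) = (649, 180);  649² − 13·180² = 1 ✓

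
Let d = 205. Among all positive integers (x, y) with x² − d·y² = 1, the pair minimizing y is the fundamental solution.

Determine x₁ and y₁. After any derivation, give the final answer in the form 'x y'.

√205 → a₀=14, period (3,6,1,4,1,6,3,28); ℓ=8 even so k=7
a_0=14:  p_0=14·1+0=14,  q_0=14·0+1=1
…
a_6=6:  p_6=6·1847+1532=12614,  q_6=6·129+107=881
a_7=3:  p_7=3·12614+1847=39689,  q_7=3·881+129=2772
(x₁, y₁) = (39689, 2772);  39689² − 205·2772² = 1 ✓

39689 2772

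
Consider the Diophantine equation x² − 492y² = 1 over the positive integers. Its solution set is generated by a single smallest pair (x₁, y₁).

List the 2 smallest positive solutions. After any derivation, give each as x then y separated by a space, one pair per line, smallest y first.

√492 → a₀=22, period (5,1,1,10,1,1,5,44); ℓ=8 even so k=7
k=0  a_k=22  p_k/q_k = 22/1
…
k=2  a_k=1  p_k/q_k = 133/6
k=3  a_k=1  p_k/q_k = 244/11
k=4  a_k=10  p_k/q_k = 2573/116
…
k=6  a_k=1  p_k/q_k = 5390/243
k=7  a_k=5  p_k/q_k = 29767/1342
→ (29767, 1342).  Check: 29767²=886074289, 492·1342²=886074288, difference 1.
k=2:  x_2 = 29767·29767+492·1342·1342 = 1772148577,  y_2 = 29767·1342+1342·29767 = 79894628

29767 1342
1772148577 79894628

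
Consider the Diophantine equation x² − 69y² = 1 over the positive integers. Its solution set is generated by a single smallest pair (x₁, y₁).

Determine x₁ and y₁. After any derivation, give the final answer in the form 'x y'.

√69 → a₀=8, period (3,3,1,4,1,3,3,16); ℓ=8 even so k=7
step 0: (8, 1)  from 8·(1,0) + (0,1)
step 1: (25, 3)  from 3·(8,1) + (1,0)
…
step 6: (2384, 287)  from 3·(623,75) + (515,62)
step 7: (7775, 936)  from 3·(2384,287) + (623,75)
→ (7775, 936).  Check: 7775²=60450625, 69·936²=60450624, difference 1.

7775 936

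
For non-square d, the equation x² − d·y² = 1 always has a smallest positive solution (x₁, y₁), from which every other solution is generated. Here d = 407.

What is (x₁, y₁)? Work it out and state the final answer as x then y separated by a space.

√407 → a₀=20, period (5,1,2,1,5,40); ℓ=6 even so k=5
k=0  a_k=20  p_k/q_k = 20/1
…
k=3  a_k=2  p_k/q_k = 343/17
k=4  a_k=1  p_k/q_k = 464/23
k=5  a_k=5  p_k/q_k = 2663/132
→ (2663, 132).  Check: 2663²=7091569, 407·132²=7091568, difference 1.

2663 132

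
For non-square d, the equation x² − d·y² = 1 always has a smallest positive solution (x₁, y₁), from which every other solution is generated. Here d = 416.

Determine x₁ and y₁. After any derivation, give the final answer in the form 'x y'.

[20; 2,1,1,9,1,1,2,40] for √416; ℓ=8 ⇒ convergent index 7
step 0: (20, 1)  from 20·(1,0) + (0,1)
…
step 3: (102, 5)  from 1·(61,3) + (41,2)
…
step 6: (2060, 101)  from 1·(1081,53) + (979,48)
step 7: (5201, 255)  from 2·(2060,101) + (1081,53)
(x₁, y₁) = (5201, 255);  5201² − 416·255² = 1 ✓

5201 255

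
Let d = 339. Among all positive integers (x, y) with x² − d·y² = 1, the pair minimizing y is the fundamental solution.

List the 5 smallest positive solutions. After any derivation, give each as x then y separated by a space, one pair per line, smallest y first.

[18; 2,2,2,1,17,1,2,2,2,36] for √339; ℓ=10 ⇒ convergent index 9
a_0=18:  p_0=18·1+0=18,  q_0=18·0+1=1
a_1=2:  p_1=2·18+1=37,  q_1=2·1+0=2
…
a_3=2:  p_3=2·92+37=221,  q_3=2·5+2=12
a_4=1:  p_4=1·221+92=313,  q_4=1·12+5=17
a_5=17:  p_5=17·313+221=5542,  q_5=17·17+12=301
a_6=1:  p_6=1·5542+313=5855,  q_6=1·301+17=318
a_7=2:  p_7=2·5855+5542=17252,  q_7=2·318+301=937
a_8=2:  p_8=2·17252+5855=40359,  q_8=2·937+318=2192
a_9=2:  p_9=2·40359+17252=97970,  q_9=2·2192+937=5321
(x₁, y₁) = (97970, 5321);  97970² − 339·5321² = 1 ✓
n=2: (97970,5321)∘(97970,5321) = (97970·97970+339·5321·5321, 97970·5321+5321·97970) = (19196241799,1042596740)
n=3: (19196241799,1042596740)∘(97970,5321) = (97970·19196241799+339·5321·1042596740, 97970·1042596740+5321·19196241799) = (3761311617998090,204286405230279)
n=4: (3761311617998090,204286405230279)∘(97970,5321) = (97970·3761311617998090+339·5321·204286405230279, 97970·204286405230279+5321·3761311617998090) = (736991398411349512801,40027878239778270520)
n=5: (736991398411349512801,40027878239778270520)∘(97970,5321) = (97970·736991398411349512801+339·5321·40027878239778270520, 97970·40027878239778270520+5321·736991398411349512801) = (144406094600958511920229850,7843062462097867920458521)

97970 5321
19196241799 1042596740
3761311617998090 204286405230279
736991398411349512801 40027878239778270520
144406094600958511920229850 7843062462097867920458521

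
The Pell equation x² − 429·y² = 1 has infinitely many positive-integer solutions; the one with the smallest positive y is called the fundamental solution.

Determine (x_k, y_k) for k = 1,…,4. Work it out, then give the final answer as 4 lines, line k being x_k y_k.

d=429: √d = [20; 1,2,2,9,1,12,1,9,2,2,1,40] (ℓ=12, even), read p_11/q_11
k=0  a_k=20  p_k/q_k = 20/1
k=1  a_k=1  p_k/q_k = 21/1
…
k=3  a_k=2  p_k/q_k = 145/7
k=4  a_k=9  p_k/q_k = 1367/66
k=5  a_k=1  p_k/q_k = 1512/73
…
k=9  a_k=2  p_k/q_k = 438459/21169
k=10  a_k=2  p_k/q_k = 1085636/52415
k=11  a_k=1  p_k/q_k = 1524095/73584
(x₁, y₁) = (1524095, 73584);  1524095² − 429·73584² = 1 ✓
(x_2, y_2) = (1524095·1524095 + 429·73584·73584, 1524095·73584 + 73584·1524095) = (4645731138049, 224298012960)
(x_3, y_3) = (1524095·4645731138049 + 429·73584·224298012960, 1524095·224298012960 + 73584·4645731138049) = (14161071197688057215, 683702960124468816)
(x_4, y_4) = (1524095·14161071197688057215 + 429·73584·683702960124468816, 1524095·683702960124468816 + 73584·14161071197688057215) = (43165635614076113391052801, 2084056526021580302230080)

1524095 73584
4645731138049 224298012960
14161071197688057215 683702960124468816
43165635614076113391052801 2084056526021580302230080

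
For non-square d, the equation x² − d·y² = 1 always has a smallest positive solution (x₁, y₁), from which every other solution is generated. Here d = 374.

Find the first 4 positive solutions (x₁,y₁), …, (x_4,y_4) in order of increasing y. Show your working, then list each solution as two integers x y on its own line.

√374 = [19; 2,1,18,1,2,38, …], period ℓ=6 (even) → k=5
a_0=19:  p_0=19·1+0=19,  q_0=19·0+1=1
…
a_3=18:  p_3=18·58+39=1083,  q_3=18·3+2=56
a_4=1:  p_4=1·1083+58=1141,  q_4=1·56+3=59
a_5=2:  p_5=2·1141+1083=3365,  q_5=2·59+56=174
→ (3365, 174).  Check: 3365²=11323225, 374·174²=11323224, difference 1.
(3365+174√374)^2 = 22646449 + 1171020√374
(3365+174√374)^3 = 152410598405 + 7880964426√374
(3365+174√374)^4 = 1025723304619201 + 53038889415960√374

3365 174
22646449 1171020
152410598405 7880964426
1025723304619201 53038889415960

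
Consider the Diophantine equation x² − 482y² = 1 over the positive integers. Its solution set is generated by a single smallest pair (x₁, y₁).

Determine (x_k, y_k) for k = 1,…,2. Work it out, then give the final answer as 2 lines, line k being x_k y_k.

483 22
466577 21252

√482 = [21; 1,20,1,42, …], period ℓ=4 (even) → k=3
step 0: (21, 1)  from 21·(1,0) + (0,1)
step 1: (22, 1)  from 1·(21,1) + (1,0)
step 2: (461, 21)  from 20·(22,1) + (21,1)
step 3: (483, 22)  from 1·(461,21) + (22,1)
→ (483, 22).  Check: 483²=233289, 482·22²=233288, difference 1.
(483+22√482)^2 = 466577 + 21252√482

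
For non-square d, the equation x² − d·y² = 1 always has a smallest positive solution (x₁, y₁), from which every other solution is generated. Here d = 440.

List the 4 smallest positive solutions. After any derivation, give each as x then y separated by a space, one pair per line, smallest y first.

√440 → a₀=20, period (1,40); ℓ=2 even so k=1
step 0: (20, 1)  from 20·(1,0) + (0,1)
step 1: (21, 1)  from 1·(20,1) + (1,0)
→ (21, 1).  Check: 21²=441, 440·1²=440, difference 1.
(x_2, y_2) = (21·21 + 440·1·1, 21·1 + 1·21) = (881, 42)
(x_3, y_3) = (21·881 + 440·1·42, 21·42 + 1·881) = (36981, 1763)
(x_4, y_4) = (21·36981 + 440·1·1763, 21·1763 + 1·36981) = (1552321, 74004)

21 1
881 42
36981 1763
1552321 74004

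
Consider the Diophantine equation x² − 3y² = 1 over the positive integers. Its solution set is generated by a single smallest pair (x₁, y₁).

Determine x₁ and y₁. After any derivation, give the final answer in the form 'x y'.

2 1

d=3: √d = [1; 1,2] (ℓ=2, even), read p_1/q_1
step 0: (1, 1)  from 1·(1,0) + (0,1)
step 1: (2, 1)  from 1·(1,1) + (1,0)
fundamental: x₁=2, y₁=1  (since 4 − 3·1 = 1)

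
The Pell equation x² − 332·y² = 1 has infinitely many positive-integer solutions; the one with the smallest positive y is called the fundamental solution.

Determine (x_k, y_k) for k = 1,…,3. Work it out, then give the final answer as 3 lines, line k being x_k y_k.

13447 738
361643617 19847772
9726043422151 533785979430

[18; 4,1,1,8,1,1,4,36] for √332; ℓ=8 ⇒ convergent index 7
step 0: (18, 1)  from 18·(1,0) + (0,1)
step 1: (73, 4)  from 4·(18,1) + (1,0)
…
step 3: (164, 9)  from 1·(91,5) + (73,4)
step 4: (1403, 77)  from 8·(164,9) + (91,5)
…
step 6: (2970, 163)  from 1·(1567,86) + (1403,77)
step 7: (13447, 738)  from 4·(2970,163) + (1567,86)
fundamental: x₁=13447, y₁=738  (since 180821809 − 332·544644 = 1)
(x_2, y_2) = (13447·13447 + 332·738·738, 13447·738 + 738·13447) = (361643617, 19847772)
(x_3, y_3) = (13447·361643617 + 332·738·19847772, 13447·19847772 + 738·361643617) = (9726043422151, 533785979430)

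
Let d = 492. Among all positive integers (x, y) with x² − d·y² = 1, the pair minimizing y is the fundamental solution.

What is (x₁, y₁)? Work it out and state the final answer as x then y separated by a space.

√492 = [22; 5,1,1,10,1,1,5,44, …], period ℓ=8 (even) → k=7
i=0: a=22 ⇒ p=22, q=1
i=1: a=5 ⇒ p=111, q=5
…
i=4: a=10 ⇒ p=2573, q=116
i=5: a=1 ⇒ p=2817, q=127
i=6: a=1 ⇒ p=5390, q=243
i=7: a=5 ⇒ p=29767, q=1342
→ (29767, 1342).  Check: 29767²=886074289, 492·1342²=886074288, difference 1.

29767 1342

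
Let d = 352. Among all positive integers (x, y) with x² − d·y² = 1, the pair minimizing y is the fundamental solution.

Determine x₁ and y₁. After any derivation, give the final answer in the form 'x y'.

d=352: √d = [18; 1,3,5,9,5,3,1,36] (ℓ=8, even), read p_7/q_7
i=0: a=18 ⇒ p=18, q=1
…
i=2: a=3 ⇒ p=75, q=4
…
i=4: a=9 ⇒ p=3621, q=193
i=5: a=5 ⇒ p=18499, q=986
i=6: a=3 ⇒ p=59118, q=3151
i=7: a=1 ⇒ p=77617, q=4137
(x₁, y₁) = (77617, 4137);  77617² − 352·4137² = 1 ✓

77617 4137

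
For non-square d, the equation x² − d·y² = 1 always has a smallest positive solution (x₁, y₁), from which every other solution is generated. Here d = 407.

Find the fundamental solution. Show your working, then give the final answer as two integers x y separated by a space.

[20; 5,1,2,1,5,40] for √407; ℓ=6 ⇒ convergent index 5
a_0=20:  p_0=20·1+0=20,  q_0=20·0+1=1
a_1=5:  p_1=5·20+1=101,  q_1=5·1+0=5
a_2=1:  p_2=1·101+20=121,  q_2=1·5+1=6
a_3=2:  p_3=2·121+101=343,  q_3=2·6+5=17
a_4=1:  p_4=1·343+121=464,  q_4=1·17+6=23
a_5=5:  p_5=5·464+343=2663,  q_5=5·23+17=132
→ (2663, 132).  Check: 2663²=7091569, 407·132²=7091568, difference 1.

2663 132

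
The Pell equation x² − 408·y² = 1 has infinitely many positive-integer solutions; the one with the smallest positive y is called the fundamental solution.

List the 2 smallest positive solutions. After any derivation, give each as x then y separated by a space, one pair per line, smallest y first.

101 5
20401 1010

[20; 5,40] for √408; ℓ=2 ⇒ convergent index 1
k=0  a_k=20  p_k/q_k = 20/1
k=1  a_k=5  p_k/q_k = 101/5
(x₁, y₁) = (101, 5);  101² − 408·5² = 1 ✓
(x_2, y_2) = (101·101 + 408·5·5, 101·5 + 5·101) = (20401, 1010)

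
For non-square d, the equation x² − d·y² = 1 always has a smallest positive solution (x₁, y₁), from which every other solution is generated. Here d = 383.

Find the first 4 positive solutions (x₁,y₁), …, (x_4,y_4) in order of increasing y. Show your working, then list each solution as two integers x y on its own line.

18768 959
704475647 35997024
26443197867024 1351184291905
992571874432137217 50718053544949056

√383 → a₀=19, period (1,1,3,19,3,1,1,38); ℓ=8 even so k=7
a_0=19:  p_0=19·1+0=19,  q_0=19·0+1=1
a_1=1:  p_1=1·19+1=20,  q_1=1·1+0=1
…
a_3=3:  p_3=3·39+20=137,  q_3=3·2+1=7
a_4=19:  p_4=19·137+39=2642,  q_4=19·7+2=135
a_5=3:  p_5=3·2642+137=8063,  q_5=3·135+7=412
a_6=1:  p_6=1·8063+2642=10705,  q_6=1·412+135=547
a_7=1:  p_7=1·10705+8063=18768,  q_7=1·547+412=959
fundamental: x₁=18768, y₁=959  (since 352237824 − 383·919681 = 1)
(18768+959√383)^2 = 704475647 + 35997024√383
(18768+959√383)^3 = 26443197867024 + 1351184291905√383
(18768+959√383)^4 = 992571874432137217 + 50718053544949056√383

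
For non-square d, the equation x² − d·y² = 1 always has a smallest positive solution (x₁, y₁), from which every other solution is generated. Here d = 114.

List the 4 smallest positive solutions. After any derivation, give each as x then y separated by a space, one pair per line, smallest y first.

d=114: √d = [10; 1,2,10,2,1,20] (ℓ=6, even), read p_5/q_5
i=0: a=10 ⇒ p=10, q=1
…
i=4: a=2 ⇒ p=694, q=65
i=5: a=1 ⇒ p=1025, q=96
(x₁, y₁) = (1025, 96);  1025² − 114·96² = 1 ✓
(x_2, y_2) = (1025·1025 + 114·96·96, 1025·96 + 96·1025) = (2101249, 196800)
(x_3, y_3) = (1025·2101249 + 114·96·196800, 1025·196800 + 96·2101249) = (4307559425, 403439904)
(x_4, y_4) = (1025·4307559425 + 114·96·403439904, 1025·403439904 + 96·4307559425) = (8830494720001, 827051606400)

1025 96
2101249 196800
4307559425 403439904
8830494720001 827051606400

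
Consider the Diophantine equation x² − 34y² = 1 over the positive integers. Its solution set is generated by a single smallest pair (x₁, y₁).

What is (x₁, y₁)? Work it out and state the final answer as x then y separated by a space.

√34 → a₀=5, period (1,4,1,10); ℓ=4 even so k=3
i=0: a=5 ⇒ p=5, q=1
…
i=2: a=4 ⇒ p=29, q=5
i=3: a=1 ⇒ p=35, q=6
fundamental: x₁=35, y₁=6  (since 1225 − 34·36 = 1)

35 6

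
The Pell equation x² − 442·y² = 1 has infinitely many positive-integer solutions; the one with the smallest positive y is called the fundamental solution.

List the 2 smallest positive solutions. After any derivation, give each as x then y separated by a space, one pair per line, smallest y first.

√442 → a₀=21, period (42); ℓ=1 odd so k=1
k=0  a_k=21  p_k/q_k = 21/1
k=1  a_k=42  p_k/q_k = 883/42
(x₁, y₁) = (883, 42);  883² − 442·42² = 1 ✓
n=2: (883,42)∘(883,42) = (883·883+442·42·42, 883·42+42·883) = (1559377,74172)

883 42
1559377 74172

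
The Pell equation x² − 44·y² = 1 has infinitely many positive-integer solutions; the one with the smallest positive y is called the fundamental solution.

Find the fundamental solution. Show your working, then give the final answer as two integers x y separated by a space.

199 30

√44 → a₀=6, period (1,1,1,2,1,1,1,12); ℓ=8 even so k=7
i=0: a=6 ⇒ p=6, q=1
i=1: a=1 ⇒ p=7, q=1
…
i=3: a=1 ⇒ p=20, q=3
i=4: a=2 ⇒ p=53, q=8
…
i=6: a=1 ⇒ p=126, q=19
i=7: a=1 ⇒ p=199, q=30
(x₁, y₁) = (199, 30);  199² − 44·30² = 1 ✓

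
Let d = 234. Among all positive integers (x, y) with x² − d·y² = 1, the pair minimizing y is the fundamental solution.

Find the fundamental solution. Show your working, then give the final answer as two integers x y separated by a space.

√234 → a₀=15, period (3,2,1,2,1,2,3,30); ℓ=8 even so k=7
a_0=15:  p_0=15·1+0=15,  q_0=15·0+1=1
…
a_5=1:  p_5=1·413+153=566,  q_5=1·27+10=37
a_6=2:  p_6=2·566+413=1545,  q_6=2·37+27=101
a_7=3:  p_7=3·1545+566=5201,  q_7=3·101+37=340
(x₁, y₁) = (5201, 340);  5201² − 234·340² = 1 ✓

5201 340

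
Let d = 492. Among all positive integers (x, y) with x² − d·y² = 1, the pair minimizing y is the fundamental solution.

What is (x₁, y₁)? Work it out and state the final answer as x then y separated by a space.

√492 → a₀=22, period (5,1,1,10,1,1,5,44); ℓ=8 even so k=7
i=0: a=22 ⇒ p=22, q=1
…
i=2: a=1 ⇒ p=133, q=6
i=3: a=1 ⇒ p=244, q=11
…
i=6: a=1 ⇒ p=5390, q=243
i=7: a=5 ⇒ p=29767, q=1342
fundamental: x₁=29767, y₁=1342  (since 886074289 − 492·1800964 = 1)

29767 1342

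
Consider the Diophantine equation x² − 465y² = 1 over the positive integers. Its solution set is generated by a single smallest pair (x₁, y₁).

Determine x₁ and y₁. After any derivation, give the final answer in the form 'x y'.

d=465: √d = [21; 1,1,3,2,2,2,3,1,1,42] (ℓ=10, even), read p_9/q_9
a_0=21:  p_0=21·1+0=21,  q_0=21·0+1=1
a_1=1:  p_1=1·21+1=22,  q_1=1·1+0=1
a_2=1:  p_2=1·22+21=43,  q_2=1·1+1=2
…
a_4=2:  p_4=2·151+43=345,  q_4=2·7+2=16
a_5=2:  p_5=2·345+151=841,  q_5=2·16+7=39
a_6=2:  p_6=2·841+345=2027,  q_6=2·39+16=94
a_7=3:  p_7=3·2027+841=6922,  q_7=3·94+39=321
a_8=1:  p_8=1·6922+2027=8949,  q_8=1·321+94=415
a_9=1:  p_9=1·8949+6922=15871,  q_9=1·415+321=736
→ (15871, 736).  Check: 15871²=251888641, 465·736²=251888640, difference 1.

15871 736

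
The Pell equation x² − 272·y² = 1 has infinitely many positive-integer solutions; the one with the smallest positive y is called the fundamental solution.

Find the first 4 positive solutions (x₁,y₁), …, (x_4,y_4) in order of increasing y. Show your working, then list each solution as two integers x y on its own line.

d=272: √d = [16; 2,32] (ℓ=2, even), read p_1/q_1
i=0: a=16 ⇒ p=16, q=1
i=1: a=2 ⇒ p=33, q=2
→ (33, 2).  Check: 33²=1089, 272·2²=1088, difference 1.
k=2:  x_2 = 33·33+272·2·2 = 2177,  y_2 = 33·2+2·33 = 132
k=3:  x_3 = 33·2177+272·2·132 = 143649,  y_3 = 33·132+2·2177 = 8710
k=4:  x_4 = 33·143649+272·2·8710 = 9478657,  y_4 = 33·8710+2·143649 = 574728

33 2
2177 132
143649 8710
9478657 574728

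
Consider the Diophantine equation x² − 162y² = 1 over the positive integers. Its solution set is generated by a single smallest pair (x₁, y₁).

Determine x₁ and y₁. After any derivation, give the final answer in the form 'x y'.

√162 = [12; 1,2,1,2,12,2,1,2,1,24, …], period ℓ=10 (even) → k=9
a_0=12:  p_0=12·1+0=12,  q_0=12·0+1=1
a_1=1:  p_1=1·12+1=13,  q_1=1·1+0=1
…
a_3=1:  p_3=1·38+13=51,  q_3=1·3+1=4
a_4=2:  p_4=2·51+38=140,  q_4=2·4+3=11
…
a_7=1:  p_7=1·3602+1731=5333,  q_7=1·283+136=419
a_8=2:  p_8=2·5333+3602=14268,  q_8=2·419+283=1121
a_9=1:  p_9=1·14268+5333=19601,  q_9=1·1121+419=1540
(x₁, y₁) = (19601, 1540);  19601² − 162·1540² = 1 ✓

19601 1540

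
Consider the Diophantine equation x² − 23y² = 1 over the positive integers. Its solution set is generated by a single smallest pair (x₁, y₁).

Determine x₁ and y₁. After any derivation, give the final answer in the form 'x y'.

24 5

√23 → a₀=4, period (1,3,1,8); ℓ=4 even so k=3
a_0=4:  p_0=4·1+0=4,  q_0=4·0+1=1
a_1=1:  p_1=1·4+1=5,  q_1=1·1+0=1
a_2=3:  p_2=3·5+4=19,  q_2=3·1+1=4
a_3=1:  p_3=1·19+5=24,  q_3=1·4+1=5
(x₁, y₁) = (24, 5);  24² − 23·5² = 1 ✓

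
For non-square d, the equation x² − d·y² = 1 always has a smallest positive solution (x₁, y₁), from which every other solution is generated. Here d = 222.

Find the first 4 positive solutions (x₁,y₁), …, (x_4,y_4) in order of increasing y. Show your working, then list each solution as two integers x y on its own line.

149 10
44401 2980
13231349 888030
3942897601 264629960

√222 → a₀=14, period (1,8,1,28); ℓ=4 even so k=3
a_0=14:  p_0=14·1+0=14,  q_0=14·0+1=1
…
a_2=8:  p_2=8·15+14=134,  q_2=8·1+1=9
a_3=1:  p_3=1·134+15=149,  q_3=1·9+1=10
(x₁, y₁) = (149, 10);  149² − 222·10² = 1 ✓
n=2: (149,10)∘(149,10) = (149·149+222·10·10, 149·10+10·149) = (44401,2980)
n=3: (44401,2980)∘(149,10) = (149·44401+222·10·2980, 149·2980+10·44401) = (13231349,888030)
n=4: (13231349,888030)∘(149,10) = (149·13231349+222·10·888030, 149·888030+10·13231349) = (3942897601,264629960)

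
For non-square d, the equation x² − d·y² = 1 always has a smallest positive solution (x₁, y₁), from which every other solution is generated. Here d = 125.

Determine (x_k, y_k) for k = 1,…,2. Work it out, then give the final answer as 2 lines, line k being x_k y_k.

√125 = [11; 5,1,1,5,22, …], period ℓ=5 (odd) → k=9
a_0=11:  p_0=11·1+0=11,  q_0=11·0+1=1
…
a_2=1:  p_2=1·56+11=67,  q_2=1·5+1=6
a_3=1:  p_3=1·67+56=123,  q_3=1·6+5=11
a_4=5:  p_4=5·123+67=682,  q_4=5·11+6=61
a_5=22:  p_5=22·682+123=15127,  q_5=22·61+11=1353
a_6=5:  p_6=5·15127+682=76317,  q_6=5·1353+61=6826
a_7=1:  p_7=1·76317+15127=91444,  q_7=1·6826+1353=8179
a_8=1:  p_8=1·91444+76317=167761,  q_8=1·8179+6826=15005
a_9=5:  p_9=5·167761+91444=930249,  q_9=5·15005+8179=83204
fundamental: x₁=930249, y₁=83204  (since 865363202001 − 125·6922905616 = 1)
(930249+83204√125)^2 = 1730726404001 + 154800875592√125

930249 83204
1730726404001 154800875592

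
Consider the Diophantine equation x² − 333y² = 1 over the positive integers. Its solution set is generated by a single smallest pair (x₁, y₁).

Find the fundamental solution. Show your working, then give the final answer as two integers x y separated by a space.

73 4

d=333: √d = [18; 4,36] (ℓ=2, even), read p_1/q_1
step 0: (18, 1)  from 18·(1,0) + (0,1)
step 1: (73, 4)  from 4·(18,1) + (1,0)
(x₁, y₁) = (73, 4);  73² − 333·4² = 1 ✓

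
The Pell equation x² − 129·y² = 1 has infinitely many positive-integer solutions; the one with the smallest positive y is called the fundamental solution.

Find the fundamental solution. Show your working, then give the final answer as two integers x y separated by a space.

√129 = [11; 2,1,3,1,6,1,3,1,2,22, …], period ℓ=10 (even) → k=9
step 0: (11, 1)  from 11·(1,0) + (0,1)
…
step 3: (125, 11)  from 3·(34,3) + (23,2)
step 4: (159, 14)  from 1·(125,11) + (34,3)
step 5: (1079, 95)  from 6·(159,14) + (125,11)
…
step 7: (4793, 422)  from 3·(1238,109) + (1079,95)
step 8: (6031, 531)  from 1·(4793,422) + (1238,109)
step 9: (16855, 1484)  from 2·(6031,531) + (4793,422)
(x₁, y₁) = (16855, 1484);  16855² − 129·1484² = 1 ✓

16855 1484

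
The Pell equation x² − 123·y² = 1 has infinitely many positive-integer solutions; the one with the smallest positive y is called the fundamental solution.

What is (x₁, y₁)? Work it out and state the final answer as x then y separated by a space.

√123 = [11; 11,22, …], period ℓ=2 (even) → k=1
k=0  a_k=11  p_k/q_k = 11/1
k=1  a_k=11  p_k/q_k = 122/11
→ (122, 11).  Check: 122²=14884, 123·11²=14883, difference 1.

122 11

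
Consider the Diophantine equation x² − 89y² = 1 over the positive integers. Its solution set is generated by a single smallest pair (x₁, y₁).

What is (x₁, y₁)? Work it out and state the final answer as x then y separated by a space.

500001 53000

√89 = [9; 2,3,3,2,18, …], period ℓ=5 (odd) → k=9
i=0: a=9 ⇒ p=9, q=1
i=1: a=2 ⇒ p=19, q=2
…
i=3: a=3 ⇒ p=217, q=23
i=4: a=2 ⇒ p=500, q=53
i=5: a=18 ⇒ p=9217, q=977
…
i=8: a=3 ⇒ p=216991, q=23001
i=9: a=2 ⇒ p=500001, q=53000
(x₁, y₁) = (500001, 53000);  500001² − 89·53000² = 1 ✓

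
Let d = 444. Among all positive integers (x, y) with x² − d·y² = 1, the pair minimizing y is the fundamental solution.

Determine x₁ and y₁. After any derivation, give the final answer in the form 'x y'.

√444 = [21; 14,42, …], period ℓ=2 (even) → k=1
i=0: a=21 ⇒ p=21, q=1
i=1: a=14 ⇒ p=295, q=14
→ (295, 14).  Check: 295²=87025, 444·14²=87024, difference 1.

295 14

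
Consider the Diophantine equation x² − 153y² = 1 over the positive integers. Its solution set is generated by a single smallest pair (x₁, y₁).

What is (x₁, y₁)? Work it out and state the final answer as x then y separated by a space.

2177 176

√153 = [12; 2,1,2,2,2,1,2,24, …], period ℓ=8 (even) → k=7
i=0: a=12 ⇒ p=12, q=1
i=1: a=2 ⇒ p=25, q=2
i=2: a=1 ⇒ p=37, q=3
i=3: a=2 ⇒ p=99, q=8
…
i=5: a=2 ⇒ p=569, q=46
i=6: a=1 ⇒ p=804, q=65
i=7: a=2 ⇒ p=2177, q=176
fundamental: x₁=2177, y₁=176  (since 4739329 − 153·30976 = 1)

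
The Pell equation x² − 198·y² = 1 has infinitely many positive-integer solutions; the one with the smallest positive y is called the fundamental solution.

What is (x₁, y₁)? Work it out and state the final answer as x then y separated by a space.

197 14

√198 = [14; 14,28, …], period ℓ=2 (even) → k=1
i=0: a=14 ⇒ p=14, q=1
i=1: a=14 ⇒ p=197, q=14
fundamental: x₁=197, y₁=14  (since 38809 − 198·196 = 1)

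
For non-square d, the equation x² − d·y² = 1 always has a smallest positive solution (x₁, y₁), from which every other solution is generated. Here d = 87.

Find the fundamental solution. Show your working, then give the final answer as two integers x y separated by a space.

√87 = [9; 3,18, …], period ℓ=2 (even) → k=1
a_0=9:  p_0=9·1+0=9,  q_0=9·0+1=1
a_1=3:  p_1=3·9+1=28,  q_1=3·1+0=3
fundamental: x₁=28, y₁=3  (since 784 − 87·9 = 1)

28 3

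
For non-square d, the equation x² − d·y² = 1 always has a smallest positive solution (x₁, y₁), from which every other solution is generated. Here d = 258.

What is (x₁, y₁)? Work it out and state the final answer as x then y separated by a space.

257 16

[16; 16,32] for √258; ℓ=2 ⇒ convergent index 1
a_0=16:  p_0=16·1+0=16,  q_0=16·0+1=1
a_1=16:  p_1=16·16+1=257,  q_1=16·1+0=16
fundamental: x₁=257, y₁=16  (since 66049 − 258·256 = 1)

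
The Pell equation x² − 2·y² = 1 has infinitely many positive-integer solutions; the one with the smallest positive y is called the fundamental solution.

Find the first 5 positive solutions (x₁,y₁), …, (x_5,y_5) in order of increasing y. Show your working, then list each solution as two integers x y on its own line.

d=2: √d = [1; 2] (ℓ=1, odd), read p_1/q_1
k=0  a_k=1  p_k/q_k = 1/1
k=1  a_k=2  p_k/q_k = 3/2
fundamental: x₁=3, y₁=2  (since 9 − 2·4 = 1)
(3+2√2)^2 = 17 + 12√2
(3+2√2)^3 = 99 + 70√2
(3+2√2)^4 = 577 + 408√2
(3+2√2)^5 = 3363 + 2378√2

3 2
17 12
99 70
577 408
3363 2378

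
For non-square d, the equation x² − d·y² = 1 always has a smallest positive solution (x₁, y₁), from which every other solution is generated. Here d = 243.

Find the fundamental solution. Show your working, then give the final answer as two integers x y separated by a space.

[15; 1,1,2,3,15,3,2,1,1,30] for √243; ℓ=10 ⇒ convergent index 9
step 0: (15, 1)  from 15·(1,0) + (0,1)
step 1: (16, 1)  from 1·(15,1) + (1,0)
…
step 3: (78, 5)  from 2·(31,2) + (16,1)
step 4: (265, 17)  from 3·(78,5) + (31,2)
…
step 6: (12424, 797)  from 3·(4053,260) + (265,17)
…
step 8: (41325, 2651)  from 1·(28901,1854) + (12424,797)
step 9: (70226, 4505)  from 1·(41325,2651) + (28901,1854)
fundamental: x₁=70226, y₁=4505  (since 4931691076 − 243·20295025 = 1)

70226 4505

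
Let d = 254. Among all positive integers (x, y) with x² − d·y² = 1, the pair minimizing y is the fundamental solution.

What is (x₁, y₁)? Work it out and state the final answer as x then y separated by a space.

255 16

[15; 1,14,1,30] for √254; ℓ=4 ⇒ convergent index 3
i=0: a=15 ⇒ p=15, q=1
…
i=2: a=14 ⇒ p=239, q=15
i=3: a=1 ⇒ p=255, q=16
(x₁, y₁) = (255, 16);  255² − 254·16² = 1 ✓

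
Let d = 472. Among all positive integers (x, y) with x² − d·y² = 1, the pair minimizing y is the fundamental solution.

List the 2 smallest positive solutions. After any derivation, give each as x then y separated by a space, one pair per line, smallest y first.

√472 = [21; 1,2,1,1,1,…,2,1,42, …], period ℓ=14 (even) → k=13
a_0=21:  p_0=21·1+0=21,  q_0=21·0+1=1
…
a_3=1:  p_3=1·65+22=87,  q_3=1·3+1=4
…
a_6=4:  p_6=4·239+152=1108,  q_6=4·11+7=51
…
a_9=1:  p_9=1·24224+5779=30003,  q_9=1·1115+266=1381
…
a_12=2:  p_12=2·84230+54227=222687,  q_12=2·3877+2496=10250
a_13=1:  p_13=1·222687+84230=306917,  q_13=1·10250+3877=14127
(x₁, y₁) = (306917, 14127);  306917² − 472·14127² = 1 ✓
(306917+14127√472)^2 = 188396089777 + 8671632918√472

306917 14127
188396089777 8671632918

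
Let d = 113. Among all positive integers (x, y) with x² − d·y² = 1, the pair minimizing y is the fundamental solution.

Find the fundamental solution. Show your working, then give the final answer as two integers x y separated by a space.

1204353 113296

√113 → a₀=10, period (1,1,1,2,2,1,1,1,20); ℓ=9 odd so k=17
step 0: (10, 1)  from 10·(1,0) + (0,1)
…
step 2: (21, 2)  from 1·(11,1) + (10,1)
step 3: (32, 3)  from 1·(21,2) + (11,1)
step 4: (85, 8)  from 2·(32,3) + (21,2)
step 5: (202, 19)  from 2·(85,8) + (32,3)
step 6: (287, 27)  from 1·(202,19) + (85,8)
step 7: (489, 46)  from 1·(287,27) + (202,19)
…
step 10: (16785, 1579)  from 1·(16009,1506) + (776,73)
step 11: (32794, 3085)  from 1·(16785,1579) + (16009,1506)
step 12: (49579, 4664)  from 1·(32794,3085) + (16785,1579)
…
step 16: (758918, 71393)  from 1·(445435,41903) + (313483,29490)
step 17: (1204353, 113296)  from 1·(758918,71393) + (445435,41903)
fundamental: x₁=1204353, y₁=113296  (since 1450466148609 − 113·12835983616 = 1)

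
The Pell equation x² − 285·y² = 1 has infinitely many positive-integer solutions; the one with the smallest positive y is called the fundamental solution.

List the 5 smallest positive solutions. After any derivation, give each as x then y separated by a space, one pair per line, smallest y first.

2431 144
11819521 700128
57466508671 3404022192
279402153338881 16550355197376
1358453212067130751 80467823565619920

√285 → a₀=16, period (1,7,2,7,1,32); ℓ=6 even so k=5
i=0: a=16 ⇒ p=16, q=1
i=1: a=1 ⇒ p=17, q=1
i=2: a=7 ⇒ p=135, q=8
…
i=4: a=7 ⇒ p=2144, q=127
i=5: a=1 ⇒ p=2431, q=144
(x₁, y₁) = (2431, 144);  2431² − 285·144² = 1 ✓
(2431+144√285)^2 = 11819521 + 700128√285
(2431+144√285)^3 = 57466508671 + 3404022192√285
(2431+144√285)^4 = 279402153338881 + 16550355197376√285
(2431+144√285)^5 = 1358453212067130751 + 80467823565619920√285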